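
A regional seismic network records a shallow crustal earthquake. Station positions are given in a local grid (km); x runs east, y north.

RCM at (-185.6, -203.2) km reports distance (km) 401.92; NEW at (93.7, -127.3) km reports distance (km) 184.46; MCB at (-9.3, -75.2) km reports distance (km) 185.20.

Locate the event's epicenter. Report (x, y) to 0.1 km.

(122.5, 54.9)

Circle about each station: (x + 185.6)² + (y + 203.2)² = 401.92²; (x − 93.7)² + (y + 127.3)² = 184.46²; (x + 9.3)² + (y + 75.2)² = 185.20².
Subtracting pairs of circle equations eliminates x²+y² and gives linear equations (the radical axes):
558.6 x + 151.8 y = 76761.57
352.6 x + 256.0 y = 57244.58
Solving the 2×2 system: x ≈ 122.5, y ≈ 54.9 km.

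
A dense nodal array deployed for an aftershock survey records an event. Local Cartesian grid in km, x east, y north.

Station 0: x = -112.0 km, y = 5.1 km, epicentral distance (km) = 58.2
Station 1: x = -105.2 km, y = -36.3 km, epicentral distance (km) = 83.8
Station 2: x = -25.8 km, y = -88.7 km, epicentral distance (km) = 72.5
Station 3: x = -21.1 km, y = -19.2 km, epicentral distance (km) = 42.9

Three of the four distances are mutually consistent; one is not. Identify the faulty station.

Station 1

Solve using three stations at a time. Using Station 0, Station 2, Station 3 (subtract circle equations pairwise → linear system) gives (x, y) ≈ (-63.3, -26.7).
Distances from that point to each station vs reported:
  Station 0: calculated 58.2 vs reported 58.2 → residual 0.0 km
  Station 1: calculated 43.0 vs reported 83.8 → residual 40.8 km
  Station 2: calculated 72.5 vs reported 72.5 → residual 0.0 km
  Station 3: calculated 42.8 vs reported 42.9 → residual 0.1 km
Station 0, Station 2, Station 3 are mutually consistent (residuals ≈ 0); Station 1 is off by 40.8 km.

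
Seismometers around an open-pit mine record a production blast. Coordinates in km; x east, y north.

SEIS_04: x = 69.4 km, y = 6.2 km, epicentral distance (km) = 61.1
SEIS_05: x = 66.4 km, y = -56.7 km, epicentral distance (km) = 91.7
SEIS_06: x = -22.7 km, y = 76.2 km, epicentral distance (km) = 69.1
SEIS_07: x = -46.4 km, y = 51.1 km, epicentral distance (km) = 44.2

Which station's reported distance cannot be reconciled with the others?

Solve using three stations at a time. Using SEIS_04, SEIS_05, SEIS_06 (subtract circle equations pairwise → linear system) gives (x, y) ≈ (8.9, 14.7).
Distances from that point to each station vs reported:
  SEIS_04: calculated 61.1 vs reported 61.1 → residual 0.0 km
  SEIS_05: calculated 91.7 vs reported 91.7 → residual 0.0 km
  SEIS_06: calculated 69.1 vs reported 69.1 → residual 0.0 km
  SEIS_07: calculated 66.2 vs reported 44.2 → residual 22.0 km
SEIS_04, SEIS_05, SEIS_06 are mutually consistent (residuals ≈ 0); SEIS_07 is off by 22.0 km.

SEIS_07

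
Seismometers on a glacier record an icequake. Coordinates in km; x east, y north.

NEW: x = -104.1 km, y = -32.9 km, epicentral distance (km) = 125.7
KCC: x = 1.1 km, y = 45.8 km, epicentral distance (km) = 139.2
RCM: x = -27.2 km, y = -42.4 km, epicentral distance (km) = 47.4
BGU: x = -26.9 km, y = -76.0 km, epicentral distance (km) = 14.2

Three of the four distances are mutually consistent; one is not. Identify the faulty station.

Solve using three stations at a time. Using KCC, RCM, BGU (subtract circle equations pairwise → linear system) gives (x, y) ≈ (-30.9, -89.7).
Distances from that point to each station vs reported:
  NEW: calculated 92.6 vs reported 125.7 → residual 33.1 km
  KCC: calculated 139.2 vs reported 139.2 → residual 0.0 km
  RCM: calculated 47.4 vs reported 47.4 → residual 0.0 km
  BGU: calculated 14.3 vs reported 14.2 → residual 0.1 km
KCC, RCM, BGU are mutually consistent (residuals ≈ 0); NEW is off by 33.1 km.

NEW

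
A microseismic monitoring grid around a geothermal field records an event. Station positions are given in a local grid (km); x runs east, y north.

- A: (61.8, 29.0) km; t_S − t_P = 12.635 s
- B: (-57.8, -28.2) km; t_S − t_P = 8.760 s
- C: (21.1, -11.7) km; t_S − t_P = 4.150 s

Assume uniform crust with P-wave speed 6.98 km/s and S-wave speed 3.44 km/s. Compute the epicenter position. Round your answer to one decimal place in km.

(1.5, -31.9)

Distance from S−P lag: d = Δt · v_P v_S / (v_P − v_S) = Δt · (6.98·3.44)/(6.98−3.44) ≈ 6.7828·Δt.
So d_A = 85.70, d_B = 59.42, d_C = 28.15 km.
Circle about each station: (x − 61.8)² + (y − 29.0)² = 85.70²; (x + 57.8)² + (y + 28.2)² = 59.42²; (x − 21.1)² + (y + 11.7)² = 28.15².
Subtracting the A equation from the B and C equations removes the quadratic terms:
-239.2 x − 114.4 y = 3289.59
-81.4 x − 81.4 y = 2473.93
Solving the 2×2 system: x ≈ 1.5, y ≈ -31.9 km.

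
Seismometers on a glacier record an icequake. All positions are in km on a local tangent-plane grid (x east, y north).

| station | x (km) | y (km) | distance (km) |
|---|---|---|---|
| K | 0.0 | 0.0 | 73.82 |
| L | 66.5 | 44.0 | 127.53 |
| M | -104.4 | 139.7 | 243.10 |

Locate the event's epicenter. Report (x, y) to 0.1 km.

(14.4, -72.4)

Circle about each station: x² + y² = 73.82²; (x − 66.5)² + (y − 44.0)² = 127.53²; (x + 104.4)² + (y − 139.7)² = 243.10².
Subtracting pairs of circle equations eliminates x²+y² and gives linear equations (the radical axes):
133.0 x + 88.0 y = -4456.26
-208.8 x + 279.4 y = -23232.77
Solving the 2×2 system: x ≈ 14.4, y ≈ -72.4 km.
Check against K (with the unrounded x, y): √(x²+y²) = 73.81 ≈ 73.82 km. ✓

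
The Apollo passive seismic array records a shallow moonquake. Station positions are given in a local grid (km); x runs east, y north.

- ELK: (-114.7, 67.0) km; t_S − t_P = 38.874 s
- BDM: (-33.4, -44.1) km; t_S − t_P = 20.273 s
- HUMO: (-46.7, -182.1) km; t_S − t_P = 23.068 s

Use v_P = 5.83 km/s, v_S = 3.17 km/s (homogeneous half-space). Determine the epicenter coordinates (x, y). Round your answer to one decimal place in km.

(93.7, -104.8)

Distance from S−P lag: d = Δt · v_P v_S / (v_P − v_S) = Δt · (5.83·3.17)/(5.83−3.17) ≈ 6.9478·Δt.
So d_ELK = 270.09, d_BDM = 140.85, d_HUMO = 160.27 km.
Circle about each station: (x + 114.7)² + (y − 67.0)² = 270.09²; (x + 33.4)² + (y + 44.1)² = 140.85²; (x + 46.7)² + (y + 182.1)² = 160.27².
Subtracting the ELK equation from the BDM and HUMO equations removes the quadratic terms:
162.6 x − 222.2 y = 38525.17
136.0 x − 498.2 y = 64958.35
Solving the 2×2 system: x ≈ 93.7, y ≈ -104.8 km.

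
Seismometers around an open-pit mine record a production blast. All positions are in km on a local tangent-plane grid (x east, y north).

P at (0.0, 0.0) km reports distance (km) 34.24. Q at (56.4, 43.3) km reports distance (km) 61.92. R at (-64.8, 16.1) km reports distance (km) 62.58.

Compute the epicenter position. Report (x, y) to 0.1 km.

-4.8 km east, 33.9 km north

Circle about each station: x² + y² = 34.24²; (x − 56.4)² + (y − 43.3)² = 61.92²; (x + 64.8)² + (y − 16.1)² = 62.58².
Subtracting the P equation from the Q and R equations removes the quadratic terms:
112.8 x + 86.6 y = 2394.14
-129.6 x + 32.2 y = 1714.37
Solving the 2×2 system: x ≈ -4.8, y ≈ 33.9 km.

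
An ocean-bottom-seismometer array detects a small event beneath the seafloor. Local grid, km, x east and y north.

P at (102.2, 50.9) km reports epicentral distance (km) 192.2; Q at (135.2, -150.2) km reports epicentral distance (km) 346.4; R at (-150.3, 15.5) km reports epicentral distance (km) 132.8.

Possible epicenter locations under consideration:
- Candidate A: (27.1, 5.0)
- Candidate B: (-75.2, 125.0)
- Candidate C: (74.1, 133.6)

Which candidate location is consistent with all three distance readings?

For each candidate, compare |candidate − station| to the reported distance:
Candidate A: residuals P 104.2, Q 157.3, R 44.9 → max 157.3 km
Candidate B: residuals P 0.1, Q 0.0, R 0.0 → max 0.1 km
Candidate C: residuals P 104.9, Q 56.1, R 120.8 → max 120.8 km
Only Candidate B has all residuals ≈ 0.

Candidate B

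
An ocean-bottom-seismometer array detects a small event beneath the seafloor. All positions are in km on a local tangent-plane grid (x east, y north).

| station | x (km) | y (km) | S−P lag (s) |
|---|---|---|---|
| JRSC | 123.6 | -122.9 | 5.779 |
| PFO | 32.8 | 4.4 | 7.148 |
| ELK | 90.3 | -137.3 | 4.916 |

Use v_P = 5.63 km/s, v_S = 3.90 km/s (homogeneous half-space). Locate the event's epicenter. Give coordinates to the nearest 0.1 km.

Distance from S−P lag: d = Δt · v_P v_S / (v_P − v_S) = Δt · (5.63·3.90)/(5.63−3.90) ≈ 12.6919·Δt.
So d_JRSC = 73.35, d_PFO = 90.72, d_ELK = 62.39 km.
Circle about each station: (x − 123.6)² + (y + 122.9)² = 73.35²; (x − 32.8)² + (y − 4.4)² = 90.72²; (x − 90.3)² + (y + 137.3)² = 62.39².
Subtracting the JRSC equation from the PFO and ELK equations removes the quadratic terms:
-181.6 x + 254.6 y = -32136.07
-66.6 x − 28.8 y = -1888.28
Solving the 2×2 system: x ≈ 63.4, y ≈ -81.0 km.

(63.4, -81.0)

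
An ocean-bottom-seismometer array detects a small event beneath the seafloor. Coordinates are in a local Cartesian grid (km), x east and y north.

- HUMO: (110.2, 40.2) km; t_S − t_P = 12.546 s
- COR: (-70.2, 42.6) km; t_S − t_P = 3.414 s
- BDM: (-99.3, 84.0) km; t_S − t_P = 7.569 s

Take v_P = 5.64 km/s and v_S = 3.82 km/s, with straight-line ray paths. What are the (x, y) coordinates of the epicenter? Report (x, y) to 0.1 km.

Distance from S−P lag: d = Δt · v_P v_S / (v_P − v_S) = Δt · (5.64·3.82)/(5.64−3.82) ≈ 11.8378·Δt.
So d_HUMO = 148.52, d_COR = 40.41, d_BDM = 89.60 km.
Circle about each station: (x − 110.2)² + (y − 40.2)² = 148.52²; (x + 70.2)² + (y − 42.6)² = 40.41²; (x + 99.3)² + (y − 84.0)² = 89.60².
Subtracting the HUMO equation from the COR and BDM equations removes the quadratic terms:
-360.8 x + 4.8 y = 13407.94
-419.0 x + 87.6 y = 17186.44
Solving the 2×2 system: x ≈ -36.9, y ≈ 19.7 km.
Check against HUMO (with the unrounded x, y): √((x − 110.2)²+(y − 40.2)²) = 148.52 ≈ 148.52 km. ✓

-36.9 km east, 19.7 km north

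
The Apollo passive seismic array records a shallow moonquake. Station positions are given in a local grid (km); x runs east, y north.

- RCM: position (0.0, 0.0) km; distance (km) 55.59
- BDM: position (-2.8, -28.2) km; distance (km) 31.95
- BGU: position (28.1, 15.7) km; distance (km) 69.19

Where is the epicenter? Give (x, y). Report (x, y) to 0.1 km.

Circle about each station: x² + y² = 55.59²; (x + 2.8)² + (y + 28.2)² = 31.95²; (x − 28.1)² + (y − 15.7)² = 69.19².
Subtracting the RCM equation from the BDM and BGU equations removes the quadratic terms:
-5.6 x − 56.4 y = 2872.53
56.2 x + 31.4 y = -660.91
Solving the 2×2 system: x ≈ 17.7, y ≈ -52.7 km.

(17.7, -52.7)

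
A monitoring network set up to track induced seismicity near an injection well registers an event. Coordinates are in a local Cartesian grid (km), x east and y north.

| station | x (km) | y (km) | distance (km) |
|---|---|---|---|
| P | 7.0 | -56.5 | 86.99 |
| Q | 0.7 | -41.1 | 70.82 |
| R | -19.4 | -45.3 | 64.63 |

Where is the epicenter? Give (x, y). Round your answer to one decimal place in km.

Circle about each station: (x − 7.0)² + (y + 56.5)² = 86.99²; (x − 0.7)² + (y + 41.1)² = 70.82²; (x + 19.4)² + (y + 45.3)² = 64.63².
Subtracting the P equation from the Q and R equations removes the quadratic terms:
-12.6 x + 30.8 y = 1000.24
-52.8 x + 22.4 y = 2577.42
Solving the 2×2 system: x ≈ -42.4, y ≈ 15.1 km.

(-42.4, 15.1)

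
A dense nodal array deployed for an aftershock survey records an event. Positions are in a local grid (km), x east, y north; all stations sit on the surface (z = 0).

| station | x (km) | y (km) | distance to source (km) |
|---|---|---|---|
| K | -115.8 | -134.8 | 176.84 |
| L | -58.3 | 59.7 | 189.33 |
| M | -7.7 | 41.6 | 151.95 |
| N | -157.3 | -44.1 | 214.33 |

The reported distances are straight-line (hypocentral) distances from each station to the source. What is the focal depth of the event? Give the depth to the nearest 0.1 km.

60.8 km

Each station gives a sphere (x−x_i)² + (y−y_i)² + z² = d_i² (stations at z=0).
Subtracting the K sphere from L and M: z² cancels, leaving linear equations in x and y:
115.0 x + 389.0 y = -29191.16
216.2 x + 352.8 y = -21607.25
Solving: x ≈ 43.497, y ≈ -87.901 km (keep extra digits for the depth step; rounded: 43.5, -87.9).
Then from the K sphere: z² = 176.84² − (x + 115.8)² − (y + 134.8)² with x = 43.497, y = -87.901, so z ≈ 60.806 ≈ 60.8 km.
Check against N (with the unrounded solution): distance 214.33 ≈ 214.33 km. ✓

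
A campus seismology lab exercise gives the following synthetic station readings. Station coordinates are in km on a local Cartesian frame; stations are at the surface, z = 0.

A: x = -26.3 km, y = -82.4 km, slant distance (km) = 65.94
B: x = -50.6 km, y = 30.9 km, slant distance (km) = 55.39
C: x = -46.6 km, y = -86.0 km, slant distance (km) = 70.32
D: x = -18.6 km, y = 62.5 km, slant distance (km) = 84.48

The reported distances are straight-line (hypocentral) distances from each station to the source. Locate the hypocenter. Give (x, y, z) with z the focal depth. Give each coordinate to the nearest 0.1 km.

x ≈ -33.3 km, y ≈ -19.0 km, depth ≈ 16.7 km

Each station gives a sphere (x−x_i)² + (y−y_i)² + z² = d_i² (stations at z=0).
Subtracting the A sphere from B and C: z² cancels, leaving linear equations in x and y:
-48.6 x + 226.6 y = -2686.25
-40.6 x − 7.2 y = 1489.29
Solving: x ≈ -33.313, y ≈ -18.999 km (keep extra digits for the depth step; rounded: -33.3, -19.0).
Then from the A sphere: z² = 65.94² − (x + 26.3)² − (y + 82.4)² with x = -33.313, y = -18.999, so z ≈ 16.710 ≈ 16.7 km.
Check against D (with the unrounded solution): distance 84.49 ≈ 84.48 km. ✓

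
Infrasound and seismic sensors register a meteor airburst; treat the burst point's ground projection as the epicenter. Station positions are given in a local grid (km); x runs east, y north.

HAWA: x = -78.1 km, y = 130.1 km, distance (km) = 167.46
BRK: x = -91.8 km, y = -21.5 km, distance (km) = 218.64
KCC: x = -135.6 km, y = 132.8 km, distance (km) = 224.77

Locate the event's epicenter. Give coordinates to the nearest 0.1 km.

Circle about each station: (x + 78.1)² + (y − 130.1)² = 167.46²; (x + 91.8)² + (y + 21.5)² = 218.64²; (x + 135.6)² + (y − 132.8)² = 224.77².
Subtracting the HAWA equation from the BRK and KCC equations removes the quadratic terms:
-27.4 x − 303.2 y = -33896.73
-115.0 x + 5.4 y = -9481.12
Solving the 2×2 system: x ≈ 87.3, y ≈ 103.9 km.
Check against HAWA (with the unrounded x, y): √((x + 78.1)²+(y − 130.1)²) = 167.48 ≈ 167.46 km. ✓

87.3 km east, 103.9 km north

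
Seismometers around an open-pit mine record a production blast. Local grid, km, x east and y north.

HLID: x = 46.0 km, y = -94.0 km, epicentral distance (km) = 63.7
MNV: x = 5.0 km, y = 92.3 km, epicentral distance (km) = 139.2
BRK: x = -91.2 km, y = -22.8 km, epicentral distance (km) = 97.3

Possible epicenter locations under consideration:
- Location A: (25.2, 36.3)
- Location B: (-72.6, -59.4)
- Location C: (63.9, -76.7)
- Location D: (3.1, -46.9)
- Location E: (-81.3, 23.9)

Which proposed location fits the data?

For each candidate, compare |candidate − station| to the reported distance:
Location A: residuals HLID 68.2, MNV 79.7, BRK 33.2 → max 79.7 km
Location B: residuals HLID 59.8, MNV 31.2, BRK 56.2 → max 59.8 km
Location C: residuals HLID 38.8, MNV 39.8, BRK 66.9 → max 66.9 km
Location D: residuals HLID 0.0, MNV 0.0, BRK 0.0 → max 0.0 km
Location E: residuals HLID 109.8, MNV 29.1, BRK 49.6 → max 109.8 km
Only Location D has all residuals ≈ 0.

Location D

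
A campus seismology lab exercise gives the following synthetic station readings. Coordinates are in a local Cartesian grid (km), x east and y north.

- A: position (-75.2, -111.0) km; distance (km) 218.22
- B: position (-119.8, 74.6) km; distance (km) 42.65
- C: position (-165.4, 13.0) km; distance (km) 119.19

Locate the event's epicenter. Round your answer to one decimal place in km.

(-91.6, 106.6)

Circle about each station: (x + 75.2)² + (y + 111.0)² = 218.22²; (x + 119.8)² + (y − 74.6)² = 42.65²; (x + 165.4)² + (y − 13.0)² = 119.19².
Subtracting the A equation from the B and C equations removes the quadratic terms:
-89.2 x + 371.2 y = 47742.11
-180.4 x + 248.0 y = 42963.83
Solving the 2×2 system: x ≈ -91.6, y ≈ 106.6 km.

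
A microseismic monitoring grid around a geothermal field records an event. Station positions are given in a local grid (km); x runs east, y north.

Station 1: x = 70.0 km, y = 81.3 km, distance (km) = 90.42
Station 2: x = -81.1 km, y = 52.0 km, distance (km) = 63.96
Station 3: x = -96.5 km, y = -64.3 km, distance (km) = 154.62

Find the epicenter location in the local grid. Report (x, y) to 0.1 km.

x ≈ -19.7 km, y ≈ 69.9 km

Circle about each station: (x − 70.0)² + (y − 81.3)² = 90.42²; (x + 81.1)² + (y − 52.0)² = 63.96²; (x + 96.5)² + (y + 64.3)² = 154.62².
Subtracting pairs of circle equations eliminates x²+y² and gives linear equations (the radical axes):
-302.2 x − 58.6 y = 1856.41
-333.0 x − 291.2 y = -13794.52
Solving the 2×2 system: x ≈ -19.7, y ≈ 69.9 km.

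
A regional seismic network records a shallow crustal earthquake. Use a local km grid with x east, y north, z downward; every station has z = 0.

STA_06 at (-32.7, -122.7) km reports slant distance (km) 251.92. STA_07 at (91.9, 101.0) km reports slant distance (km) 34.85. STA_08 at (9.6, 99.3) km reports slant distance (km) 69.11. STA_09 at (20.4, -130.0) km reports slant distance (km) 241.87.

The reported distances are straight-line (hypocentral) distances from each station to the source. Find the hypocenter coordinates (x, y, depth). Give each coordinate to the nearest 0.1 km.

Each station gives a sphere (x−x_i)² + (y−y_i)² + z² = d_i² (stations at z=0).
Subtracting the STA_06 sphere from STA_07 and STA_08: z² cancels, leaving linear equations in x and y:
249.2 x + 447.4 y = 64771.19
84.6 x + 444.0 y = 52515.56
Solving: x ≈ 72.298, y ≈ 104.503 km (keep extra digits for the depth step; rounded: 72.3, 104.5).
Then from the STA_06 sphere: z² = 251.92² − (x + 32.7)² − (y + 122.7)² with x = 72.298, y = 104.503, so z ≈ 28.599 ≈ 28.6 km.

(72.3, 104.5, 28.6)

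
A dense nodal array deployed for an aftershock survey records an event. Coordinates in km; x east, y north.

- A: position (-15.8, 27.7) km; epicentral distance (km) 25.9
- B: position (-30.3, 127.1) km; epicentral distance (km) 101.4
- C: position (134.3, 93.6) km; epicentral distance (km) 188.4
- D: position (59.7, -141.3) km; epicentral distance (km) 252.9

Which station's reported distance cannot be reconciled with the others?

D

Solve using three stations at a time. Using A, B, C (subtract circle equations pairwise → linear system) gives (x, y) ≈ (-41.7, 26.3).
Distances from that point to each station vs reported:
  A: calculated 25.9 vs reported 25.9 → residual 0.0 km
  B: calculated 101.4 vs reported 101.4 → residual 0.0 km
  C: calculated 188.4 vs reported 188.4 → residual 0.0 km
  D: calculated 195.9 vs reported 252.9 → residual 57.0 km
A, B, C are mutually consistent (residuals ≈ 0); D is off by 57.0 km.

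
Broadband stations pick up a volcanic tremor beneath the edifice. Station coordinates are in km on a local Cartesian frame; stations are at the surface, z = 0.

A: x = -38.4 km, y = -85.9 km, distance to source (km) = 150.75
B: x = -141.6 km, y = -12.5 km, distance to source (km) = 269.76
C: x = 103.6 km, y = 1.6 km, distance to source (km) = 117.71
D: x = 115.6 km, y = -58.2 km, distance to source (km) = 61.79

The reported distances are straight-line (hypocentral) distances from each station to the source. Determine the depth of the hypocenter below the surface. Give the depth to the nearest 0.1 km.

z ≈ 27.9 km

Each station gives a sphere (x−x_i)² + (y−y_i)² + z² = d_i² (stations at z=0).
Subtracting the A sphere from B and C: z² cancels, leaving linear equations in x and y:
-206.4 x + 146.8 y = -38691.46
284.0 x + 175.0 y = 10752.07
Solving: x ≈ 107.303, y ≈ -112.698 km (keep extra digits for the depth step; rounded: 107.3, -112.7).
Then from the A sphere: z² = 150.75² − (x + 38.4)² − (y + 85.9)² with x = 107.303, y = -112.698, so z ≈ 27.894 ≈ 27.9 km.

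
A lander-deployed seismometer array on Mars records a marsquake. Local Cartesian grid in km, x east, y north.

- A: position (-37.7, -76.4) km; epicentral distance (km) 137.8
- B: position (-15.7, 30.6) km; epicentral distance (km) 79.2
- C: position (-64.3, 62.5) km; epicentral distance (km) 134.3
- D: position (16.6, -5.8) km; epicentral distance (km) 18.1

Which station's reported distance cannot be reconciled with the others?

Solve using three stations at a time. Using A, B, C (subtract circle equations pairwise → linear system) gives (x, y) ≈ (62.4, 18.2).
Distances from that point to each station vs reported:
  A: calculated 137.7 vs reported 137.8 → residual 0.1 km
  B: calculated 79.1 vs reported 79.2 → residual 0.1 km
  C: calculated 134.2 vs reported 134.3 → residual 0.1 km
  D: calculated 51.7 vs reported 18.1 → residual 33.6 km
A, B, C are mutually consistent (residuals ≈ 0); D is off by 33.6 km.

D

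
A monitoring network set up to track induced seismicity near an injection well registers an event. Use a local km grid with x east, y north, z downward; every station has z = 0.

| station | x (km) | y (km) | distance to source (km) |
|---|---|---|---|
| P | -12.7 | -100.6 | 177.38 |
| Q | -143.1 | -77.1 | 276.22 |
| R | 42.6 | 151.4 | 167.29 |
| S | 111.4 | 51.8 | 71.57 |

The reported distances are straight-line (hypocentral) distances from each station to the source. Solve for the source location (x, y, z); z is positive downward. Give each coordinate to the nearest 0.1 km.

(112.0, 11.0, 58.8)

Each station gives a sphere (x−x_i)² + (y−y_i)² + z² = d_i² (stations at z=0).
Subtracting the P sphere from Q and R: z² cancels, leaving linear equations in x and y:
-260.8 x + 47.0 y = -28693.45
110.6 x + 504.0 y = 17932.79
Solving: x ≈ 112.004, y ≈ 11.002 km (keep extra digits for the depth step; rounded: 112.0, 11.0).
Then from the P sphere: z² = 177.38² − (x + 12.7)² − (y + 100.6)² with x = 112.004, y = 11.002, so z ≈ 58.801 ≈ 58.8 km.
Check against S (with the unrounded solution): distance 71.57 ≈ 71.57 km. ✓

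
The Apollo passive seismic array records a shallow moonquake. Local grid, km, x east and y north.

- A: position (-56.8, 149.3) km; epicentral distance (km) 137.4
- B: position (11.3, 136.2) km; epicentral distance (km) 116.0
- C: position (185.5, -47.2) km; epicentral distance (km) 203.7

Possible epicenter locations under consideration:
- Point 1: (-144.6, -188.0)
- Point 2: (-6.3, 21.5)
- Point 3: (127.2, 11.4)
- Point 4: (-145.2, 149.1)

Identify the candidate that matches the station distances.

For each candidate, compare |candidate − station| to the reported distance:
Point 1: residuals A 211.1, B 243.7, C 155.2 → max 243.7 km
Point 2: residuals A 0.0, B 0.0, C 0.0 → max 0.0 km
Point 3: residuals A 92.5, B 54.3, C 121.0 → max 121.0 km
Point 4: residuals A 49.0, B 41.0, C 180.9 → max 180.9 km
Only Point 2 has all residuals ≈ 0.

Point 2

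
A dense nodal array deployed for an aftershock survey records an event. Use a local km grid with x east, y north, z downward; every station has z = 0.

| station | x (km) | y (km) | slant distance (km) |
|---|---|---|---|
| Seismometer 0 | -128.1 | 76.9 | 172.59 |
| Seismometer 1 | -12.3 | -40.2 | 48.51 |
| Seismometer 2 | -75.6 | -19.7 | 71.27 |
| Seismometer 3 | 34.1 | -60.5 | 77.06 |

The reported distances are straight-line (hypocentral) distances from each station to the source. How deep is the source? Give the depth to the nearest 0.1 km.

Each station gives a sphere (x−x_i)² + (y−y_i)² + z² = d_i² (stations at z=0).
Subtracting the Seismometer 0 sphere from Seismometer 1 and Seismometer 2: z² cancels, leaving linear equations in x and y:
231.6 x − 234.2 y = 6878.20
105.0 x − 193.2 y = 8488.13
Solving: x ≈ -32.701, y ≈ -61.706 km (keep extra digits for the depth step; rounded: -32.7, -61.7).
Then from the Seismometer 0 sphere: z² = 172.59² − (x + 128.1)² − (y − 76.9)² with x = -32.701, y = -61.706, so z ≈ 38.402 ≈ 38.4 km.
Check against Seismometer 3 (with the unrounded solution): distance 77.06 ≈ 77.06 km. ✓

38.4 km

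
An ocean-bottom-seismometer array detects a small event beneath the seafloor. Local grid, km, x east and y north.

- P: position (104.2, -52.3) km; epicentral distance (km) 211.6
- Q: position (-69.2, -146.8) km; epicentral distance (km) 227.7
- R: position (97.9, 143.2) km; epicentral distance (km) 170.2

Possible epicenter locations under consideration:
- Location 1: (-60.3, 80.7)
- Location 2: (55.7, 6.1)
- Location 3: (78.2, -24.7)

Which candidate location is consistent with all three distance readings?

Location 1

For each candidate, compare |candidate − station| to the reported distance:
Location 1: residuals P 0.1, Q 0.0, R 0.1 → max 0.1 km
Location 2: residuals P 135.7, Q 30.3, R 26.8 → max 135.7 km
Location 3: residuals P 173.7, Q 36.3, R 1.1 → max 173.7 km
Only Location 1 has all residuals ≈ 0.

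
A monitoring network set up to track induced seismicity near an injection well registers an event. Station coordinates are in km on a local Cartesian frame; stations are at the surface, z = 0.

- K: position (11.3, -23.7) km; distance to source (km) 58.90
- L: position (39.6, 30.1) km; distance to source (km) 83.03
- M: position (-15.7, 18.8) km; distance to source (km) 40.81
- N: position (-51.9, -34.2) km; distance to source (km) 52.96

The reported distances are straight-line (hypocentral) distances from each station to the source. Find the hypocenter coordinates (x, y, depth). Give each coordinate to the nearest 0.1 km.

Each station gives a sphere (x−x_i)² + (y−y_i)² + z² = d_i² (stations at z=0).
Subtracting the K sphere from L and M: z² cancels, leaving linear equations in x and y:
56.6 x + 107.6 y = -1639.98
-54.0 x + 85.0 y = 1714.30
Solving: x ≈ -30.491, y ≈ 0.798 km (keep extra digits for the depth step; rounded: -30.5, 0.8).
Then from the K sphere: z² = 58.90² − (x − 11.3)² − (y + 23.7)² with x = -30.491, y = 0.798, so z ≈ 33.505 ≈ 33.5 km.

(-30.5, 0.8, 33.5)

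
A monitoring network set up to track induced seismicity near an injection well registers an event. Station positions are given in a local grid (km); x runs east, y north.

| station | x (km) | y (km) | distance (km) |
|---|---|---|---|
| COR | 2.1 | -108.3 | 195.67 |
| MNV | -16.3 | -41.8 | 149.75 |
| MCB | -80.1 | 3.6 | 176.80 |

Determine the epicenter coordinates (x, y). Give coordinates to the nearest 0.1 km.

Circle about each station: (x − 2.1)² + (y + 108.3)² = 195.67²; (x + 16.3)² + (y + 41.8)² = 149.75²; (x + 80.1)² + (y − 3.6)² = 176.80².
Subtracting the COR equation from the MNV and MCB equations removes the quadratic terms:
-36.8 x + 133.0 y = 6141.32
-164.4 x + 223.8 y = 1724.18
Solving the 2×2 system: x ≈ 84.0, y ≈ 69.4 km.

84.0 km east, 69.4 km north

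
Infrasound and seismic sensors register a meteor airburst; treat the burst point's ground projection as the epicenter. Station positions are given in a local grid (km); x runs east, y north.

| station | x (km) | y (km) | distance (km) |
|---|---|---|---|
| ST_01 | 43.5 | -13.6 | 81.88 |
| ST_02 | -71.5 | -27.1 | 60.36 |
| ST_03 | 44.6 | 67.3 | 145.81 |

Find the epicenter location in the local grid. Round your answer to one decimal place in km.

(-22.4, -62.2)

Circle about each station: (x − 43.5)² + (y + 13.6)² = 81.88²; (x + 71.5)² + (y + 27.1)² = 60.36²; (x − 44.6)² + (y − 67.3)² = 145.81².
Subtracting the ST_01 equation from the ST_02 and ST_03 equations removes the quadratic terms:
-230.0 x − 27.0 y = 6830.45
2.2 x + 161.8 y = -10114.98
Solving the 2×2 system: x ≈ -22.4, y ≈ -62.2 km.
Check against ST_01 (with the unrounded x, y): √((x − 43.5)²+(y + 13.6)²) = 81.88 ≈ 81.88 km. ✓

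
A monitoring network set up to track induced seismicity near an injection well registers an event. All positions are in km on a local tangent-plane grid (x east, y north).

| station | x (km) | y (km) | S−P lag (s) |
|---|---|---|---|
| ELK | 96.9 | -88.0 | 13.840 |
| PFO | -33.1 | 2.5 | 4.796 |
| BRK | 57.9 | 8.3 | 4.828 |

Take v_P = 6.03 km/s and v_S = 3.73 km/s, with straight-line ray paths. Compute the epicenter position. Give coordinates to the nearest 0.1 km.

Distance from S−P lag: d = Δt · v_P v_S / (v_P − v_S) = Δt · (6.03·3.73)/(6.03−3.73) ≈ 9.7791·Δt.
So d_ELK = 135.34, d_PFO = 46.90, d_BRK = 47.21 km.
Circle about each station: (x − 96.9)² + (y + 88.0)² = 135.34²; (x + 33.1)² + (y − 2.5)² = 46.90²; (x − 57.9)² + (y − 8.3)² = 47.21².
Subtracting the ELK equation from the PFO and BRK equations removes the quadratic terms:
-260.0 x + 181.0 y = 85.56
-78.0 x + 192.6 y = 2375.82
Solving the 2×2 system: x ≈ 11.5, y ≈ 17.0 km.

x ≈ 11.5 km, y ≈ 17.0 km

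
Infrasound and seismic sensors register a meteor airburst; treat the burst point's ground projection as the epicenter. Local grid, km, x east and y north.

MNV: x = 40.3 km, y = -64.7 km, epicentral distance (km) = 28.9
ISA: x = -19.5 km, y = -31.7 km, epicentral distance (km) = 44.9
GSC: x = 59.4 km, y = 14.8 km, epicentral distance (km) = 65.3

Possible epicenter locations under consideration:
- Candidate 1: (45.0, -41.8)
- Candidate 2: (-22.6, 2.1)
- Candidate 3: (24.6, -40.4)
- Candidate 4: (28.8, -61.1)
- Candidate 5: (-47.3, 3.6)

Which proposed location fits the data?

For each candidate, compare |candidate − station| to the reported distance:
Candidate 1: residuals MNV 5.5, ISA 20.4, GSC 6.9 → max 20.4 km
Candidate 2: residuals MNV 62.9, ISA 11.0, GSC 17.7 → max 62.9 km
Candidate 3: residuals MNV 0.0, ISA 0.0, GSC 0.0 → max 0.0 km
Candidate 4: residuals MNV 16.8, ISA 11.6, GSC 16.5 → max 16.8 km
Candidate 5: residuals MNV 82.2, ISA 0.0, GSC 42.0 → max 82.2 km
Only Candidate 3 has all residuals ≈ 0.

Candidate 3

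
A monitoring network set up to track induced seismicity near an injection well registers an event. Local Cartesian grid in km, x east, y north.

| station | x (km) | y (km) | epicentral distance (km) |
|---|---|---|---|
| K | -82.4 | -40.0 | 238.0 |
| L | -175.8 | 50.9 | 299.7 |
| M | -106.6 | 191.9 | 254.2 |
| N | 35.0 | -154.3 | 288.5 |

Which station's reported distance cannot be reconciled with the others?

N

Solve using three stations at a time. Using K, L, M (subtract circle equations pairwise → linear system) gives (x, y) ≈ (122.4, 81.4).
Distances from that point to each station vs reported:
  K: calculated 238.1 vs reported 238.0 → residual 0.1 km
  L: calculated 299.8 vs reported 299.7 → residual 0.1 km
  M: calculated 254.3 vs reported 254.2 → residual 0.1 km
  N: calculated 251.4 vs reported 288.5 → residual 37.1 km
K, L, M are mutually consistent (residuals ≈ 0); N is off by 37.1 km.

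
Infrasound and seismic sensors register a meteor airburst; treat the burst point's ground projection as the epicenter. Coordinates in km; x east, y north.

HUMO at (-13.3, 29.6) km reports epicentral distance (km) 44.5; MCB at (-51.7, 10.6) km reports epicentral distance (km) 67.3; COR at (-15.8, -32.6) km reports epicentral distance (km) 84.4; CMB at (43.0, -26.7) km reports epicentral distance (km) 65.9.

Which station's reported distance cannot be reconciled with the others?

Solve using three stations at a time. Using HUMO, COR, CMB (subtract circle equations pairwise → linear system) gives (x, y) ≈ (30.5, 38.0).
Distances from that point to each station vs reported:
  HUMO: calculated 44.6 vs reported 44.5 → residual 0.1 km
  MCB: calculated 86.6 vs reported 67.3 → residual 19.3 km
  COR: calculated 84.4 vs reported 84.4 → residual 0.0 km
  CMB: calculated 65.9 vs reported 65.9 → residual 0.0 km
HUMO, COR, CMB are mutually consistent (residuals ≈ 0); MCB is off by 19.3 km.

MCB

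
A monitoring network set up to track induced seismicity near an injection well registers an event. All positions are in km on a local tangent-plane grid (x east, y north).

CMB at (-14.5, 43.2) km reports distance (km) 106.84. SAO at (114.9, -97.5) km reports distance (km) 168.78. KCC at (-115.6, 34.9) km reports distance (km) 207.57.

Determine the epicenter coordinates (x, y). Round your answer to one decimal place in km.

(89.1, 69.3)

Circle about each station: (x + 14.5)² + (y − 43.2)² = 106.84²; (x − 114.9)² + (y + 97.5)² = 168.78²; (x + 115.6)² + (y − 34.9)² = 207.57².
Subtracting the CMB equation from the SAO and KCC equations removes the quadratic terms:
258.8 x − 281.4 y = 3559.87
-202.2 x − 16.6 y = -19165.64
Solving the 2×2 system: x ≈ 89.1, y ≈ 69.3 km.
Check against CMB (with the unrounded x, y): √((x + 14.5)²+(y − 43.2)²) = 106.83 ≈ 106.84 km. ✓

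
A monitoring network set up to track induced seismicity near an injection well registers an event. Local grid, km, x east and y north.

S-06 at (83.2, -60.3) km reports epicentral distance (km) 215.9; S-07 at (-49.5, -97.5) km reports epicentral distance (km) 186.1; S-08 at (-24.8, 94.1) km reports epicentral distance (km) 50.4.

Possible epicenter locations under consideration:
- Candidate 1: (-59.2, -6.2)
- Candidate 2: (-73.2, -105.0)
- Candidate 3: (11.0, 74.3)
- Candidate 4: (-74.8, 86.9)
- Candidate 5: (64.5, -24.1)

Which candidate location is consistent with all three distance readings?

For each candidate, compare |candidate − station| to the reported distance:
Candidate 1: residuals S-06 63.6, S-07 94.3, S-08 55.6 → max 94.3 km
Candidate 2: residuals S-06 53.2, S-07 161.2, S-08 154.5 → max 161.2 km
Candidate 3: residuals S-06 63.2, S-07 4.0, S-08 9.5 → max 63.2 km
Candidate 4: residuals S-06 0.0, S-07 0.0, S-08 0.1 → max 0.1 km
Candidate 5: residuals S-06 175.2, S-07 50.5, S-08 97.7 → max 175.2 km
Only Candidate 4 has all residuals ≈ 0.

Candidate 4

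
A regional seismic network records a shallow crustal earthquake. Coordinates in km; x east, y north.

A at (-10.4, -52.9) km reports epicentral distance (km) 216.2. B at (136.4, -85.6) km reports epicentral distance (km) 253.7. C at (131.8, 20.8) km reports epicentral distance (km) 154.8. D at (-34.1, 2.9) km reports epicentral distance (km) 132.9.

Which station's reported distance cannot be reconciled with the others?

Solve using three stations at a time. Using A, B, C (subtract circle equations pairwise → linear system) gives (x, y) ≈ (52.7, 153.9).
Distances from that point to each station vs reported:
  A: calculated 216.2 vs reported 216.2 → residual 0.0 km
  B: calculated 253.7 vs reported 253.7 → residual 0.0 km
  C: calculated 154.9 vs reported 154.8 → residual 0.1 km
  D: calculated 174.2 vs reported 132.9 → residual 41.3 km
A, B, C are mutually consistent (residuals ≈ 0); D is off by 41.3 km.

D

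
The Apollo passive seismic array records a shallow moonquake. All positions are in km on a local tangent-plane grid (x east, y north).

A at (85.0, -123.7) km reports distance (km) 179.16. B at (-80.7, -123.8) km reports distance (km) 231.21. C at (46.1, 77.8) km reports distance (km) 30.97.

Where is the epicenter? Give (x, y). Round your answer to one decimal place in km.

(66.5, 54.5)

Circle about each station: (x − 85.0)² + (y + 123.7)² = 179.16²; (x + 80.7)² + (y + 123.8)² = 231.21²; (x − 46.1)² + (y − 77.8)² = 30.97².
Subtracting pairs of circle equations eliminates x²+y² and gives linear equations (the radical axes):
-331.4 x − 0.2 y = -22047.52
-77.8 x + 403.0 y = 16790.52
Solving the 2×2 system: x ≈ 66.5, y ≈ 54.5 km.
Check against A (with the unrounded x, y): √((x − 85.0)²+(y + 123.7)²) = 179.16 ≈ 179.16 km. ✓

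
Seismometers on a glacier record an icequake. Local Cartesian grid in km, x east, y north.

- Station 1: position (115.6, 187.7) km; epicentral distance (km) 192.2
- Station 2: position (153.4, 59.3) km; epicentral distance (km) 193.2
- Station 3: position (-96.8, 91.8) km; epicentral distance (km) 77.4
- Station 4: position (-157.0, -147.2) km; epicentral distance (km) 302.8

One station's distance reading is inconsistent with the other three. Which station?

Solve using three stations at a time. Using Station 2, Station 3, Station 4 (subtract circle equations pairwise → linear system) gives (x, y) ≈ (-27.7, 126.6).
Distances from that point to each station vs reported:
  Station 1: calculated 155.8 vs reported 192.2 → residual 36.4 km
  Station 2: calculated 193.2 vs reported 193.2 → residual 0.0 km
  Station 3: calculated 77.4 vs reported 77.4 → residual 0.0 km
  Station 4: calculated 302.8 vs reported 302.8 → residual 0.0 km
Station 2, Station 3, Station 4 are mutually consistent (residuals ≈ 0); Station 1 is off by 36.4 km.

Station 1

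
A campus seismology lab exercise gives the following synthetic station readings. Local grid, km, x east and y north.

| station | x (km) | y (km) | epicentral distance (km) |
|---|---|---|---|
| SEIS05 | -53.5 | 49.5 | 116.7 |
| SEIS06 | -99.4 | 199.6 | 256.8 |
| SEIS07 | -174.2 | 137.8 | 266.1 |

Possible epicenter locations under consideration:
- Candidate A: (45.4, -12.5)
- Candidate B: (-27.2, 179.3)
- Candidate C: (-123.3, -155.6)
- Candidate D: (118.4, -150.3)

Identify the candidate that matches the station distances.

Candidate A

For each candidate, compare |candidate − station| to the reported distance:
Candidate A: residuals SEIS05 0.0, SEIS06 0.0, SEIS07 0.0 → max 0.0 km
Candidate B: residuals SEIS05 15.7, SEIS06 181.8, SEIS07 113.4 → max 181.8 km
Candidate C: residuals SEIS05 100.0, SEIS06 99.2, SEIS07 31.7 → max 100.0 km
Candidate D: residuals SEIS05 146.9, SEIS06 155.3, SEIS07 144.5 → max 155.3 km
Only Candidate A has all residuals ≈ 0.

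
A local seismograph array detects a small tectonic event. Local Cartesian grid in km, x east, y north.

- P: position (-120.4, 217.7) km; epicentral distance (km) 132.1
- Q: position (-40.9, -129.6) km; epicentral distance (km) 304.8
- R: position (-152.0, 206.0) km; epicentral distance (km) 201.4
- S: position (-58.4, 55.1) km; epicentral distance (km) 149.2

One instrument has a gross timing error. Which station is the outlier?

P

Solve using three stations at a time. Using Q, R, S (subtract circle equations pairwise → linear system) gives (x, y) ≈ (44.8, 162.9).
Distances from that point to each station vs reported:
  P: calculated 174.0 vs reported 132.1 → residual 41.9 km
  Q: calculated 304.8 vs reported 304.8 → residual 0.0 km
  R: calculated 201.4 vs reported 201.4 → residual 0.0 km
  S: calculated 149.2 vs reported 149.2 → residual 0.0 km
Q, R, S are mutually consistent (residuals ≈ 0); P is off by 41.9 km.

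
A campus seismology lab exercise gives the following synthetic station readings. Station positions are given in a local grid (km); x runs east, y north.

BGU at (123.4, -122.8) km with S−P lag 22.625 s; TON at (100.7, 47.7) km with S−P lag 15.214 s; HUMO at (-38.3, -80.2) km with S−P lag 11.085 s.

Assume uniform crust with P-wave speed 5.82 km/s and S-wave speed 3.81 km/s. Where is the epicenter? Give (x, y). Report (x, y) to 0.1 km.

(-66.9, 38.7)

Distance from S−P lag: d = Δt · v_P v_S / (v_P − v_S) = Δt · (5.82·3.81)/(5.82−3.81) ≈ 11.0319·Δt.
So d_BGU = 249.60, d_TON = 167.84, d_HUMO = 122.29 km.
Circle about each station: (x − 123.4)² + (y + 122.8)² = 249.60²; (x − 100.7)² + (y − 47.7)² = 167.84²; (x + 38.3)² + (y + 80.2)² = 122.29².
Subtracting pairs of circle equations eliminates x²+y² and gives linear equations (the radical axes):
-45.4 x + 341.0 y = 16238.27
-323.4 x + 85.2 y = 24936.85
Solving the 2×2 system: x ≈ -66.9, y ≈ 38.7 km.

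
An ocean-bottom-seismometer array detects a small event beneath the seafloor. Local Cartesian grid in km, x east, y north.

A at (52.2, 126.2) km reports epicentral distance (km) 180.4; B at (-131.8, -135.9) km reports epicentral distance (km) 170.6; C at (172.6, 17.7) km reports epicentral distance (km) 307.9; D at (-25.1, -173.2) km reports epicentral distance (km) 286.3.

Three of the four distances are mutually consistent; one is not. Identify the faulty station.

B

Solve using three stations at a time. Using A, C, D (subtract circle equations pairwise → linear system) gives (x, y) ≈ (-125.4, 94.9).
Distances from that point to each station vs reported:
  A: calculated 180.4 vs reported 180.4 → residual 0.0 km
  B: calculated 230.9 vs reported 170.6 → residual 60.3 km
  C: calculated 307.9 vs reported 307.9 → residual 0.0 km
  D: calculated 286.3 vs reported 286.3 → residual 0.0 km
A, C, D are mutually consistent (residuals ≈ 0); B is off by 60.3 km.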